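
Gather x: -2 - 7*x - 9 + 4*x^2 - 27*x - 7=4*x^2 - 34*x - 18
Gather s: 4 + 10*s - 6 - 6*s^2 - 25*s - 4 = -6*s^2 - 15*s - 6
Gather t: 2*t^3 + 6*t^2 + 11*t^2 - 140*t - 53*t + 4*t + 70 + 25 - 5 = 2*t^3 + 17*t^2 - 189*t + 90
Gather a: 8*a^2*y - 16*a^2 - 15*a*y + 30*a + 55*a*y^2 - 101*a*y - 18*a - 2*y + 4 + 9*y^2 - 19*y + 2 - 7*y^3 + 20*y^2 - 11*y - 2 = a^2*(8*y - 16) + a*(55*y^2 - 116*y + 12) - 7*y^3 + 29*y^2 - 32*y + 4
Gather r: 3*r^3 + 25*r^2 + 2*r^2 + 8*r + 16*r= 3*r^3 + 27*r^2 + 24*r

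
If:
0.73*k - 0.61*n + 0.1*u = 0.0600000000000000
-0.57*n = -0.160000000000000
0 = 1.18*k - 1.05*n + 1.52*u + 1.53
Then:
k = 0.48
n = 0.28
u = -1.18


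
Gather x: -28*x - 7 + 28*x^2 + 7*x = 28*x^2 - 21*x - 7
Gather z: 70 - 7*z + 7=77 - 7*z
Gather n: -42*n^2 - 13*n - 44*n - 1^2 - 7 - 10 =-42*n^2 - 57*n - 18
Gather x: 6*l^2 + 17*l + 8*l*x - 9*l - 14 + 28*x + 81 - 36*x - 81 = 6*l^2 + 8*l + x*(8*l - 8) - 14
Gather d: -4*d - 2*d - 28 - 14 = -6*d - 42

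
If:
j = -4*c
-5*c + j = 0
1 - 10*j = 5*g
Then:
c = 0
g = 1/5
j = 0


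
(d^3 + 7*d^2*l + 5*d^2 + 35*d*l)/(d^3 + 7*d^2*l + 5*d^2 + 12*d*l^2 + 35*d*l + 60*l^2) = d*(d + 7*l)/(d^2 + 7*d*l + 12*l^2)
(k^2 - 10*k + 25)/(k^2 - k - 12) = (-k^2 + 10*k - 25)/(-k^2 + k + 12)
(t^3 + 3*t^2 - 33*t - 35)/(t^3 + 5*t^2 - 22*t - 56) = (t^2 - 4*t - 5)/(t^2 - 2*t - 8)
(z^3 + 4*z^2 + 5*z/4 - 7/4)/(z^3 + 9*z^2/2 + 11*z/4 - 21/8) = 2*(z + 1)/(2*z + 3)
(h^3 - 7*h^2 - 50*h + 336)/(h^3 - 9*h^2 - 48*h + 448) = (h - 6)/(h - 8)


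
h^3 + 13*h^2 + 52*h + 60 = (h + 2)*(h + 5)*(h + 6)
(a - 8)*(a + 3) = a^2 - 5*a - 24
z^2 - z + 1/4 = (z - 1/2)^2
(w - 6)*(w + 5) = w^2 - w - 30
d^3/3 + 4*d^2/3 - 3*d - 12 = (d/3 + 1)*(d - 3)*(d + 4)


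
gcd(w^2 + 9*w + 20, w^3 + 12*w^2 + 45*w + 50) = w + 5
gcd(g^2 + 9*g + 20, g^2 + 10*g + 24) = g + 4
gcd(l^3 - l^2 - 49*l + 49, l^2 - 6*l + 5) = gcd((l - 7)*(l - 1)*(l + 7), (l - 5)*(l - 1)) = l - 1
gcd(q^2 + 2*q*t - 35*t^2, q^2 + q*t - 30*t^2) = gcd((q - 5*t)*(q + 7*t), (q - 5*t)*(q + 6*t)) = q - 5*t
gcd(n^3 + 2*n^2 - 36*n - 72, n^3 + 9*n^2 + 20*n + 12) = n^2 + 8*n + 12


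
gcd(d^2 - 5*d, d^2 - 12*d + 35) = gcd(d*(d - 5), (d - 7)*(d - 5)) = d - 5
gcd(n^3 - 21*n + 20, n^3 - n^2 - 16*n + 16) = n^2 - 5*n + 4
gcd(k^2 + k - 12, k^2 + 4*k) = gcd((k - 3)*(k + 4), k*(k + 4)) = k + 4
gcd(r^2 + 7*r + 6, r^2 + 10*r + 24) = r + 6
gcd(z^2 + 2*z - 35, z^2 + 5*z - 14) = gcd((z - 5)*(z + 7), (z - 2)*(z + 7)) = z + 7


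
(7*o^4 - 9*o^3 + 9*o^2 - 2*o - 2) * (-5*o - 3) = -35*o^5 + 24*o^4 - 18*o^3 - 17*o^2 + 16*o + 6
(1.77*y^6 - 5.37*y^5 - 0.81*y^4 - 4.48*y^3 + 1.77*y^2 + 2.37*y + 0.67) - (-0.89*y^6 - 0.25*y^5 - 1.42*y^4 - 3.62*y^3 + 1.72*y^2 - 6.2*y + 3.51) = 2.66*y^6 - 5.12*y^5 + 0.61*y^4 - 0.86*y^3 + 0.05*y^2 + 8.57*y - 2.84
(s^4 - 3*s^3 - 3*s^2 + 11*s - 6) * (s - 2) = s^5 - 5*s^4 + 3*s^3 + 17*s^2 - 28*s + 12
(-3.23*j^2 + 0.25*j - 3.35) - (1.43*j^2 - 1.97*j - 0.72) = -4.66*j^2 + 2.22*j - 2.63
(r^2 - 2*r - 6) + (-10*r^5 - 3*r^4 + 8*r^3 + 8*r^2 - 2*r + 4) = -10*r^5 - 3*r^4 + 8*r^3 + 9*r^2 - 4*r - 2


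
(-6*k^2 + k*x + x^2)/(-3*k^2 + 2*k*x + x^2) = (-2*k + x)/(-k + x)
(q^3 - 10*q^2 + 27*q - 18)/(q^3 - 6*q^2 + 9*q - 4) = (q^2 - 9*q + 18)/(q^2 - 5*q + 4)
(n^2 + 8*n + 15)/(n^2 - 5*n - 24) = (n + 5)/(n - 8)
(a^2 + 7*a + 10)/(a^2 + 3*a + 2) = (a + 5)/(a + 1)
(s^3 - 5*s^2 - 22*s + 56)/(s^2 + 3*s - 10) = (s^2 - 3*s - 28)/(s + 5)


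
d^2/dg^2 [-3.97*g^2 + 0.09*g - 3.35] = -7.94000000000000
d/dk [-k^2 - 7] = -2*k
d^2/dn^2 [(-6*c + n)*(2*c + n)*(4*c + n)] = 6*n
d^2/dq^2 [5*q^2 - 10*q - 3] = 10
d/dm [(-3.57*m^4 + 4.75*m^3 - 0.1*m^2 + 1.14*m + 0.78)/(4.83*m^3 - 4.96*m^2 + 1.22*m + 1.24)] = (-17.2431*m^6 + 35.4144*m^5 - 36.1432*m^4 - 17.1296*m^3 + 11.9002*m^2 + 7.4896*m + 0.462)/(23.3289*m^6 - 47.9136*m^5 + 36.3868*m^4 - 0.123999999999999*m^3 - 10.8124*m^2 + 3.0256*m + 1.5376)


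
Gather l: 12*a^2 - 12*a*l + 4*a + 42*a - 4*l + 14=12*a^2 + 46*a + l*(-12*a - 4) + 14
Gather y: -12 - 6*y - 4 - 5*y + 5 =-11*y - 11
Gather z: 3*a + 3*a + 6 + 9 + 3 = 6*a + 18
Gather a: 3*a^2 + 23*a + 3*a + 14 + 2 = 3*a^2 + 26*a + 16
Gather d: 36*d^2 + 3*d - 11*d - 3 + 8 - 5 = 36*d^2 - 8*d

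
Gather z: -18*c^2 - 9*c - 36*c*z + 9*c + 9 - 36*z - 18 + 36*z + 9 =-18*c^2 - 36*c*z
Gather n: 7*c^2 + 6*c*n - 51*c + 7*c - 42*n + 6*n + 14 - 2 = 7*c^2 - 44*c + n*(6*c - 36) + 12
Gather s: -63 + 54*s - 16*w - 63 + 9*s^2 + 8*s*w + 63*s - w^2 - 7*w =9*s^2 + s*(8*w + 117) - w^2 - 23*w - 126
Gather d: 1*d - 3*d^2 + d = -3*d^2 + 2*d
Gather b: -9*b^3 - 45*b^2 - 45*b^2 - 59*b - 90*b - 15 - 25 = -9*b^3 - 90*b^2 - 149*b - 40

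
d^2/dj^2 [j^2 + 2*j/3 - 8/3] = 2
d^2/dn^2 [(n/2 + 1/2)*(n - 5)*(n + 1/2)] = 3*n - 7/2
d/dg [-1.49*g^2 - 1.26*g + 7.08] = -2.98*g - 1.26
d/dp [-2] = 0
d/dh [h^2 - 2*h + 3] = 2*h - 2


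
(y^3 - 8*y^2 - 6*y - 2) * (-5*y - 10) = -5*y^4 + 30*y^3 + 110*y^2 + 70*y + 20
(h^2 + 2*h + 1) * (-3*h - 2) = -3*h^3 - 8*h^2 - 7*h - 2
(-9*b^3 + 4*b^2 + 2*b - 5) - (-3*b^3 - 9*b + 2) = -6*b^3 + 4*b^2 + 11*b - 7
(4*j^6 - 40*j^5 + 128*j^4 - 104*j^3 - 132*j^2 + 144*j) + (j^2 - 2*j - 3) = 4*j^6 - 40*j^5 + 128*j^4 - 104*j^3 - 131*j^2 + 142*j - 3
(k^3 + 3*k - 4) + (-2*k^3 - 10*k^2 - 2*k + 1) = -k^3 - 10*k^2 + k - 3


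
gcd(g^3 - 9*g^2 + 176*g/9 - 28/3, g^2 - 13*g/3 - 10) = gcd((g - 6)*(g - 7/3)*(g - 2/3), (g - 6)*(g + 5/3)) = g - 6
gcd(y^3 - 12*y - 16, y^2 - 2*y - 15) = 1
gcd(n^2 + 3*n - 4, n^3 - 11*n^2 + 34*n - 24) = n - 1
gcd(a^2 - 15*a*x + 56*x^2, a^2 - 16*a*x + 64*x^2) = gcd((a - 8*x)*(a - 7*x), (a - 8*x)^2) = -a + 8*x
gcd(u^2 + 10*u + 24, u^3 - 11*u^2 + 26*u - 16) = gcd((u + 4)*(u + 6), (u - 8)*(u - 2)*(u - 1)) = 1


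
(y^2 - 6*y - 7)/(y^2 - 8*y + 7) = (y + 1)/(y - 1)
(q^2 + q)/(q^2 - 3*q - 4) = q/(q - 4)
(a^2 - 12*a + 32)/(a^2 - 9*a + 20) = (a - 8)/(a - 5)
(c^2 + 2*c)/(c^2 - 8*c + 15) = c*(c + 2)/(c^2 - 8*c + 15)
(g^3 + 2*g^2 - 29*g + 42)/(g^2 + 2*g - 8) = (g^2 + 4*g - 21)/(g + 4)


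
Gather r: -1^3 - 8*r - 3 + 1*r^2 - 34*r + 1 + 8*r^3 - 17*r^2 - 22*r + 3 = 8*r^3 - 16*r^2 - 64*r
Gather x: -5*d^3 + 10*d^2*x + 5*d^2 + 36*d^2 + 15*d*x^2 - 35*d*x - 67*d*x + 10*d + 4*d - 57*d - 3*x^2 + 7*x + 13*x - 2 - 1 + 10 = -5*d^3 + 41*d^2 - 43*d + x^2*(15*d - 3) + x*(10*d^2 - 102*d + 20) + 7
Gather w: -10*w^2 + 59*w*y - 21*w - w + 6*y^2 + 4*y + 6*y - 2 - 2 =-10*w^2 + w*(59*y - 22) + 6*y^2 + 10*y - 4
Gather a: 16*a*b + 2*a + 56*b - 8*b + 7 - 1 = a*(16*b + 2) + 48*b + 6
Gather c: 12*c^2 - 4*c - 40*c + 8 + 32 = 12*c^2 - 44*c + 40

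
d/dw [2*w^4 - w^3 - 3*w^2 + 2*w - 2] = 8*w^3 - 3*w^2 - 6*w + 2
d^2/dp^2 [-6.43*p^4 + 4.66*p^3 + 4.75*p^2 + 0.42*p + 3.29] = -77.16*p^2 + 27.96*p + 9.5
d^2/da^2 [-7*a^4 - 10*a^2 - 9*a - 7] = -84*a^2 - 20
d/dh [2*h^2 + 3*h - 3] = 4*h + 3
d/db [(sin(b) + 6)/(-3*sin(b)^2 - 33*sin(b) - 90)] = cos(b)/(3*(sin(b) + 5)^2)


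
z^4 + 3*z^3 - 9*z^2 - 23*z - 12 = (z - 3)*(z + 1)^2*(z + 4)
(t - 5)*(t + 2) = t^2 - 3*t - 10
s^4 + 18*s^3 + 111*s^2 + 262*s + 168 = (s + 1)*(s + 4)*(s + 6)*(s + 7)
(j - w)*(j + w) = j^2 - w^2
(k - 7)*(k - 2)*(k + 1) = k^3 - 8*k^2 + 5*k + 14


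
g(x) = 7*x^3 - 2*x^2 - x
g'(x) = 21*x^2 - 4*x - 1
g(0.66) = 0.48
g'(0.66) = 5.51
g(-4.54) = -691.72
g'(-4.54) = 450.00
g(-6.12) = -1673.34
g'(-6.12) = 810.02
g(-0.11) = 0.08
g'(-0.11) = -0.31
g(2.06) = 50.65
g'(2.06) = 79.88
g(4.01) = 415.20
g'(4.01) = 320.64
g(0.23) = -0.25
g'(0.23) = -0.81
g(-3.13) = -231.11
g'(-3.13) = 217.25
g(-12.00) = -12372.00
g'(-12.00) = 3071.00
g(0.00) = 0.00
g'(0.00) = -1.00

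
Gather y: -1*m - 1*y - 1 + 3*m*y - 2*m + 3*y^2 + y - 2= 3*m*y - 3*m + 3*y^2 - 3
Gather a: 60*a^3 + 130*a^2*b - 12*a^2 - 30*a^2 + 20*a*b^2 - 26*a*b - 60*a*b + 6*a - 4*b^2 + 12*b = 60*a^3 + a^2*(130*b - 42) + a*(20*b^2 - 86*b + 6) - 4*b^2 + 12*b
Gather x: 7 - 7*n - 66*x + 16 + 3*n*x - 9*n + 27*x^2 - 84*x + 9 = -16*n + 27*x^2 + x*(3*n - 150) + 32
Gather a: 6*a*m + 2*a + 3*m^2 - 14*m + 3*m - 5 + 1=a*(6*m + 2) + 3*m^2 - 11*m - 4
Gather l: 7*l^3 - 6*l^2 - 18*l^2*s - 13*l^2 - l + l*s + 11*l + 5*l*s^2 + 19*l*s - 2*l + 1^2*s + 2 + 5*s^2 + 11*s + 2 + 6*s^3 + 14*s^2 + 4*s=7*l^3 + l^2*(-18*s - 19) + l*(5*s^2 + 20*s + 8) + 6*s^3 + 19*s^2 + 16*s + 4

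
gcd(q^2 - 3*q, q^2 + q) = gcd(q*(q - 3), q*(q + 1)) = q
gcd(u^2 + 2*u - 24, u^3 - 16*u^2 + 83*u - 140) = u - 4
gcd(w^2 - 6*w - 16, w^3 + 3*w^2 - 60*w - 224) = w - 8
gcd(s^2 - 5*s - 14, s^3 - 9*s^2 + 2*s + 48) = s + 2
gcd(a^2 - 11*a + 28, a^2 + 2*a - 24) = a - 4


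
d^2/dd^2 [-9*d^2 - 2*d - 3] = -18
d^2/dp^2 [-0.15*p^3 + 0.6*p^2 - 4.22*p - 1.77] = 1.2 - 0.9*p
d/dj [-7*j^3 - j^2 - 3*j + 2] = -21*j^2 - 2*j - 3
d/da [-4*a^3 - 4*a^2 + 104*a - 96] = -12*a^2 - 8*a + 104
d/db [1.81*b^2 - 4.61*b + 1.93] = 3.62*b - 4.61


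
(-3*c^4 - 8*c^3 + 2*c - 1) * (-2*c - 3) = 6*c^5 + 25*c^4 + 24*c^3 - 4*c^2 - 4*c + 3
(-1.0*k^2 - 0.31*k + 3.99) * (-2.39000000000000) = 2.39*k^2 + 0.7409*k - 9.5361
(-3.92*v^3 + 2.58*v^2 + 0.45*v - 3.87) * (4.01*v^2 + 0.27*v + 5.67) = -15.7192*v^5 + 9.2874*v^4 - 19.7253*v^3 - 0.768599999999999*v^2 + 1.5066*v - 21.9429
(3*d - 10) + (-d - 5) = 2*d - 15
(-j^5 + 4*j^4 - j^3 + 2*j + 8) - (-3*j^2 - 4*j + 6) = -j^5 + 4*j^4 - j^3 + 3*j^2 + 6*j + 2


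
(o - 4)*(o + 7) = o^2 + 3*o - 28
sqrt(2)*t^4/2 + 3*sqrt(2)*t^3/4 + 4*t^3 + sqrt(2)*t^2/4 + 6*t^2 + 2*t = t*(t + 1/2)*(t + 4*sqrt(2))*(sqrt(2)*t/2 + sqrt(2)/2)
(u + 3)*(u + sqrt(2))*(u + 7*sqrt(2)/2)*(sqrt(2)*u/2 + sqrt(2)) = sqrt(2)*u^4/2 + 5*sqrt(2)*u^3/2 + 9*u^3/2 + 13*sqrt(2)*u^2/2 + 45*u^2/2 + 35*sqrt(2)*u/2 + 27*u + 21*sqrt(2)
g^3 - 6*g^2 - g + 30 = (g - 5)*(g - 3)*(g + 2)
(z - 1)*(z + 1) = z^2 - 1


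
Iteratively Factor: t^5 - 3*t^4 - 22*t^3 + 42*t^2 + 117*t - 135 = (t + 3)*(t^4 - 6*t^3 - 4*t^2 + 54*t - 45) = (t + 3)^2*(t^3 - 9*t^2 + 23*t - 15) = (t - 5)*(t + 3)^2*(t^2 - 4*t + 3) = (t - 5)*(t - 3)*(t + 3)^2*(t - 1)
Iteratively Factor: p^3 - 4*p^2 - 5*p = (p + 1)*(p^2 - 5*p) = (p - 5)*(p + 1)*(p)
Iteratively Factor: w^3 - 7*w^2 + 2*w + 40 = (w + 2)*(w^2 - 9*w + 20) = (w - 4)*(w + 2)*(w - 5)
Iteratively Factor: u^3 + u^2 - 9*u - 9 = (u + 1)*(u^2 - 9) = (u - 3)*(u + 1)*(u + 3)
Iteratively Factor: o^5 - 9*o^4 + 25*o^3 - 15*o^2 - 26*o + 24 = (o - 1)*(o^4 - 8*o^3 + 17*o^2 + 2*o - 24) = (o - 3)*(o - 1)*(o^3 - 5*o^2 + 2*o + 8) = (o - 4)*(o - 3)*(o - 1)*(o^2 - o - 2) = (o - 4)*(o - 3)*(o - 1)*(o + 1)*(o - 2)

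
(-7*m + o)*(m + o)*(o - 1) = -7*m^2*o + 7*m^2 - 6*m*o^2 + 6*m*o + o^3 - o^2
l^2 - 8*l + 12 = (l - 6)*(l - 2)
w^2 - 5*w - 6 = (w - 6)*(w + 1)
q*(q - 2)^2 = q^3 - 4*q^2 + 4*q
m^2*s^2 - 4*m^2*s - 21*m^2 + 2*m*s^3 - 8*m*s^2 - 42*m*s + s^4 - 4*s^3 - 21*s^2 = (m + s)^2*(s - 7)*(s + 3)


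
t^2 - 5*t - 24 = (t - 8)*(t + 3)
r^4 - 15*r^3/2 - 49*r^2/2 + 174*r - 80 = (r - 8)*(r - 4)*(r - 1/2)*(r + 5)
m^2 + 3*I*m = m*(m + 3*I)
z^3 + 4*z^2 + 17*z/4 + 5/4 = (z + 1/2)*(z + 1)*(z + 5/2)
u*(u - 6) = u^2 - 6*u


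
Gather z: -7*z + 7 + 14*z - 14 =7*z - 7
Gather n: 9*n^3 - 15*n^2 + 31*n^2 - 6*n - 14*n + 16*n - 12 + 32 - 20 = 9*n^3 + 16*n^2 - 4*n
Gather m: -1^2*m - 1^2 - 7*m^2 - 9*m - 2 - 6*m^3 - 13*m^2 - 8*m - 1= -6*m^3 - 20*m^2 - 18*m - 4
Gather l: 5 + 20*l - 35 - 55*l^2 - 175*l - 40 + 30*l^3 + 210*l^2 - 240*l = 30*l^3 + 155*l^2 - 395*l - 70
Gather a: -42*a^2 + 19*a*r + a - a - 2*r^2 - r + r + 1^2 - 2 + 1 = -42*a^2 + 19*a*r - 2*r^2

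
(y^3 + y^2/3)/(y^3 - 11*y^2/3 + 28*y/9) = 3*y*(3*y + 1)/(9*y^2 - 33*y + 28)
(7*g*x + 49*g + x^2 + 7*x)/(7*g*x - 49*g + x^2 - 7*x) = (x + 7)/(x - 7)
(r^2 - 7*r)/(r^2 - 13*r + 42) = r/(r - 6)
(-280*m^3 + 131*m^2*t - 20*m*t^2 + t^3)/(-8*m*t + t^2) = 35*m^2/t - 12*m + t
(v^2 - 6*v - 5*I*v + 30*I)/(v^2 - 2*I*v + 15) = (v - 6)/(v + 3*I)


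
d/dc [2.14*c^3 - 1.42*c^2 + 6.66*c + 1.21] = 6.42*c^2 - 2.84*c + 6.66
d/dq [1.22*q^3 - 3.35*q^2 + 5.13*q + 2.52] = 3.66*q^2 - 6.7*q + 5.13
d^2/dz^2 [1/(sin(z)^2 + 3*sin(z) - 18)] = (-4*sin(z)^4 - 9*sin(z)^3 - 75*sin(z)^2 - 36*sin(z) + 54)/(sin(z)^2 + 3*sin(z) - 18)^3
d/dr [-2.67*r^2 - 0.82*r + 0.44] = -5.34*r - 0.82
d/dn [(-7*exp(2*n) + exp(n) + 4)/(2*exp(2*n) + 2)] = (-exp(2*n) - 22*exp(n) + 1)*exp(n)/(2*(exp(4*n) + 2*exp(2*n) + 1))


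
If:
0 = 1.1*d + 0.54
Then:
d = -0.49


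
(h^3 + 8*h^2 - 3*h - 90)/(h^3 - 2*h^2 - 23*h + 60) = (h + 6)/(h - 4)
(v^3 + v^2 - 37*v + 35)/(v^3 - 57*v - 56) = (v^2 - 6*v + 5)/(v^2 - 7*v - 8)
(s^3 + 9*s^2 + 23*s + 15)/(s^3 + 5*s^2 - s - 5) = (s + 3)/(s - 1)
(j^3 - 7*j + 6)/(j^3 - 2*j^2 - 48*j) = (-j^3 + 7*j - 6)/(j*(-j^2 + 2*j + 48))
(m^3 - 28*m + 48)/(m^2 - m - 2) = (m^2 + 2*m - 24)/(m + 1)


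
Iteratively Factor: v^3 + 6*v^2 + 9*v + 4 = (v + 1)*(v^2 + 5*v + 4) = (v + 1)^2*(v + 4)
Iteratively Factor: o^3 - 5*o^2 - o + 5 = (o + 1)*(o^2 - 6*o + 5) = (o - 1)*(o + 1)*(o - 5)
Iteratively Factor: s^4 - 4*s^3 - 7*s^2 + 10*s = (s)*(s^3 - 4*s^2 - 7*s + 10) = s*(s + 2)*(s^2 - 6*s + 5) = s*(s - 1)*(s + 2)*(s - 5)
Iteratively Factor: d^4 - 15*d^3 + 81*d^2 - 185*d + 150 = (d - 5)*(d^3 - 10*d^2 + 31*d - 30) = (d - 5)*(d - 2)*(d^2 - 8*d + 15) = (d - 5)^2*(d - 2)*(d - 3)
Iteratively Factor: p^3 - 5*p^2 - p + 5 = (p + 1)*(p^2 - 6*p + 5) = (p - 5)*(p + 1)*(p - 1)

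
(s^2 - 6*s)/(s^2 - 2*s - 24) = s/(s + 4)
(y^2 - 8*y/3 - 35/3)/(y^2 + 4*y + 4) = (3*y^2 - 8*y - 35)/(3*(y^2 + 4*y + 4))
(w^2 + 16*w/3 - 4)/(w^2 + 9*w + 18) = (w - 2/3)/(w + 3)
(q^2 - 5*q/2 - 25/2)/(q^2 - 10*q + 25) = (q + 5/2)/(q - 5)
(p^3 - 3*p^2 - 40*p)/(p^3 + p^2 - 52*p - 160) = p/(p + 4)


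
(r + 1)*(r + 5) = r^2 + 6*r + 5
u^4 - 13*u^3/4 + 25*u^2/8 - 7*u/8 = u*(u - 7/4)*(u - 1)*(u - 1/2)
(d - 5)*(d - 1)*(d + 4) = d^3 - 2*d^2 - 19*d + 20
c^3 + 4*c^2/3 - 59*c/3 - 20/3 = (c - 4)*(c + 1/3)*(c + 5)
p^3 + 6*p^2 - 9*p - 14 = (p - 2)*(p + 1)*(p + 7)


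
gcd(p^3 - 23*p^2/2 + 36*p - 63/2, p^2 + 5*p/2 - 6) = p - 3/2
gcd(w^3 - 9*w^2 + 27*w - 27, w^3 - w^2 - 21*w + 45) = w^2 - 6*w + 9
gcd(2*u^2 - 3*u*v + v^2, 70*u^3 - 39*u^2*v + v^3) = 2*u - v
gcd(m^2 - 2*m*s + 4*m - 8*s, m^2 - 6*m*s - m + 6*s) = 1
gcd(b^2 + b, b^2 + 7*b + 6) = b + 1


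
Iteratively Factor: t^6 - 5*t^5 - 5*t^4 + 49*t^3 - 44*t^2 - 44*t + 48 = (t - 2)*(t^5 - 3*t^4 - 11*t^3 + 27*t^2 + 10*t - 24) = (t - 2)*(t - 1)*(t^4 - 2*t^3 - 13*t^2 + 14*t + 24) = (t - 2)^2*(t - 1)*(t^3 - 13*t - 12) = (t - 4)*(t - 2)^2*(t - 1)*(t^2 + 4*t + 3) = (t - 4)*(t - 2)^2*(t - 1)*(t + 3)*(t + 1)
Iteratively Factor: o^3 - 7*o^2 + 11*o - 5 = (o - 1)*(o^2 - 6*o + 5) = (o - 5)*(o - 1)*(o - 1)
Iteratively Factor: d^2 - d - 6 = (d + 2)*(d - 3)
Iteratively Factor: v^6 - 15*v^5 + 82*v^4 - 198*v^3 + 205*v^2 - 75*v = (v - 1)*(v^5 - 14*v^4 + 68*v^3 - 130*v^2 + 75*v) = (v - 5)*(v - 1)*(v^4 - 9*v^3 + 23*v^2 - 15*v) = (v - 5)*(v - 1)^2*(v^3 - 8*v^2 + 15*v) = (v - 5)^2*(v - 1)^2*(v^2 - 3*v) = (v - 5)^2*(v - 3)*(v - 1)^2*(v)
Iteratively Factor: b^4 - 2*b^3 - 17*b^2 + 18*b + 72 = (b - 3)*(b^3 + b^2 - 14*b - 24) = (b - 3)*(b + 2)*(b^2 - b - 12) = (b - 3)*(b + 2)*(b + 3)*(b - 4)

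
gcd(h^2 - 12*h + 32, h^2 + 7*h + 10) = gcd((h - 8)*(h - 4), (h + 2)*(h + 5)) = 1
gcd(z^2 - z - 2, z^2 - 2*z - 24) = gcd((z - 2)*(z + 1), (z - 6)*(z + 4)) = 1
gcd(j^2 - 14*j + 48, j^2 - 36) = j - 6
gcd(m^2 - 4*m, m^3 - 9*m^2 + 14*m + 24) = m - 4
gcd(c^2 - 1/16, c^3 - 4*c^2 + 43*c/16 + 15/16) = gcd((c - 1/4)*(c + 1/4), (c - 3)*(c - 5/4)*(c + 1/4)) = c + 1/4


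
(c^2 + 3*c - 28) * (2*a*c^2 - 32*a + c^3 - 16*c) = 2*a*c^4 + 6*a*c^3 - 88*a*c^2 - 96*a*c + 896*a + c^5 + 3*c^4 - 44*c^3 - 48*c^2 + 448*c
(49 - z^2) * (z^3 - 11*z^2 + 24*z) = -z^5 + 11*z^4 + 25*z^3 - 539*z^2 + 1176*z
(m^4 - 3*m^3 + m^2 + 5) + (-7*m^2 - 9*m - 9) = m^4 - 3*m^3 - 6*m^2 - 9*m - 4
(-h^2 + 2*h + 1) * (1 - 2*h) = 2*h^3 - 5*h^2 + 1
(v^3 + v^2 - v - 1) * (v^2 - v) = v^5 - 2*v^3 + v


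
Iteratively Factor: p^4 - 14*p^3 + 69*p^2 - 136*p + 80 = (p - 5)*(p^3 - 9*p^2 + 24*p - 16) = (p - 5)*(p - 1)*(p^2 - 8*p + 16) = (p - 5)*(p - 4)*(p - 1)*(p - 4)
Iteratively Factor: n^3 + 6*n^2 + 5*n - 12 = (n - 1)*(n^2 + 7*n + 12) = (n - 1)*(n + 3)*(n + 4)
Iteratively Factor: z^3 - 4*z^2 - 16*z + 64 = (z - 4)*(z^2 - 16) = (z - 4)*(z + 4)*(z - 4)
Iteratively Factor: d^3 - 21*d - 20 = (d - 5)*(d^2 + 5*d + 4) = (d - 5)*(d + 1)*(d + 4)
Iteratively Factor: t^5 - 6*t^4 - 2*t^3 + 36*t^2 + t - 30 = (t + 1)*(t^4 - 7*t^3 + 5*t^2 + 31*t - 30) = (t - 3)*(t + 1)*(t^3 - 4*t^2 - 7*t + 10) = (t - 3)*(t + 1)*(t + 2)*(t^2 - 6*t + 5) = (t - 5)*(t - 3)*(t + 1)*(t + 2)*(t - 1)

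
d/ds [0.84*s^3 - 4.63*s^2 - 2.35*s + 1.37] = 2.52*s^2 - 9.26*s - 2.35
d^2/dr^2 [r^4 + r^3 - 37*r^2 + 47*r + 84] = 12*r^2 + 6*r - 74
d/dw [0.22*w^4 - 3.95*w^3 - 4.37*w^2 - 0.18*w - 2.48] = 0.88*w^3 - 11.85*w^2 - 8.74*w - 0.18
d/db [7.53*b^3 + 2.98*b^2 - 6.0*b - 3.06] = 22.59*b^2 + 5.96*b - 6.0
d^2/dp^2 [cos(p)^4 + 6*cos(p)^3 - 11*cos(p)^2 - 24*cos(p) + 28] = -16*sin(p)^4 - 24*sin(p)^2 + 39*cos(p)/2 - 27*cos(3*p)/2 + 18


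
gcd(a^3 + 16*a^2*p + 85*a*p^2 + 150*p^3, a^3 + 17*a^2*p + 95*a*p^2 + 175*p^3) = a^2 + 10*a*p + 25*p^2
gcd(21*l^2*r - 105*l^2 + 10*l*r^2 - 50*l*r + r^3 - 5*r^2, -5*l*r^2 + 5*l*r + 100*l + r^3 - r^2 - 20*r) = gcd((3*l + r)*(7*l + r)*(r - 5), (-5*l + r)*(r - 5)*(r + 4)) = r - 5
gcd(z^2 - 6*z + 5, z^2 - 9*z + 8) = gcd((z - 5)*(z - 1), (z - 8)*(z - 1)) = z - 1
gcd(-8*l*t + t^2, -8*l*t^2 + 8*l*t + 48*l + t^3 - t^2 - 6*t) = -8*l + t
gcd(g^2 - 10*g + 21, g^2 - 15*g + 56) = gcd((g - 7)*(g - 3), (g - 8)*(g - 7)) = g - 7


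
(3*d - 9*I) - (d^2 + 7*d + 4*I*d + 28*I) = -d^2 - 4*d - 4*I*d - 37*I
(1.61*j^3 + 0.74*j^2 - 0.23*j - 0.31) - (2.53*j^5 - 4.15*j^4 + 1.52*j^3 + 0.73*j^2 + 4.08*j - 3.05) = -2.53*j^5 + 4.15*j^4 + 0.0900000000000001*j^3 + 0.01*j^2 - 4.31*j + 2.74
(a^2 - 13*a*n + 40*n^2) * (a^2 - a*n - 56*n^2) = a^4 - 14*a^3*n - 3*a^2*n^2 + 688*a*n^3 - 2240*n^4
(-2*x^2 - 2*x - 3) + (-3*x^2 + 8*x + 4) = -5*x^2 + 6*x + 1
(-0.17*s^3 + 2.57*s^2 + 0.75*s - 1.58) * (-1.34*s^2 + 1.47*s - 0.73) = 0.2278*s^5 - 3.6937*s^4 + 2.897*s^3 + 1.3436*s^2 - 2.8701*s + 1.1534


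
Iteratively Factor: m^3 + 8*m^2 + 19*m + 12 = (m + 4)*(m^2 + 4*m + 3) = (m + 1)*(m + 4)*(m + 3)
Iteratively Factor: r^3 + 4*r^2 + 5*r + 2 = (r + 1)*(r^2 + 3*r + 2) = (r + 1)^2*(r + 2)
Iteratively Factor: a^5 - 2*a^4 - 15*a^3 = (a)*(a^4 - 2*a^3 - 15*a^2) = a^2*(a^3 - 2*a^2 - 15*a) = a^2*(a + 3)*(a^2 - 5*a) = a^3*(a + 3)*(a - 5)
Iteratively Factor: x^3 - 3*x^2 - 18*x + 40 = (x - 5)*(x^2 + 2*x - 8) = (x - 5)*(x + 4)*(x - 2)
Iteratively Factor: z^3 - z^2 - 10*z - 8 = (z + 2)*(z^2 - 3*z - 4) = (z + 1)*(z + 2)*(z - 4)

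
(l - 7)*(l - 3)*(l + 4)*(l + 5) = l^4 - l^3 - 49*l^2 - 11*l + 420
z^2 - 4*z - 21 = (z - 7)*(z + 3)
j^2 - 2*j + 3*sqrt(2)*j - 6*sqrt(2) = (j - 2)*(j + 3*sqrt(2))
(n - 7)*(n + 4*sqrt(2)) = n^2 - 7*n + 4*sqrt(2)*n - 28*sqrt(2)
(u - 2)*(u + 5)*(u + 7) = u^3 + 10*u^2 + 11*u - 70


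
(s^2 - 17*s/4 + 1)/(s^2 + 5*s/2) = (4*s^2 - 17*s + 4)/(2*s*(2*s + 5))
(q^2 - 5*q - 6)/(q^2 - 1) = (q - 6)/(q - 1)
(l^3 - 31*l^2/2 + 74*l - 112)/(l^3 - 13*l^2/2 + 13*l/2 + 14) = (l - 8)/(l + 1)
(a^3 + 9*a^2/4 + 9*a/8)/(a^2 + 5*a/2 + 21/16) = 2*a*(2*a + 3)/(4*a + 7)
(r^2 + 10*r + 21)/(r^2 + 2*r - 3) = (r + 7)/(r - 1)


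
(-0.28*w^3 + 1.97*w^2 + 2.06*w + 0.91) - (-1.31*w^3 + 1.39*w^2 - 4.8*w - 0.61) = 1.03*w^3 + 0.58*w^2 + 6.86*w + 1.52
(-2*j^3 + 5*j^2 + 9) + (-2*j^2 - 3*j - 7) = -2*j^3 + 3*j^2 - 3*j + 2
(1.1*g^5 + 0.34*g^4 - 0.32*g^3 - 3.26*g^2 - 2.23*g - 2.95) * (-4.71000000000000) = -5.181*g^5 - 1.6014*g^4 + 1.5072*g^3 + 15.3546*g^2 + 10.5033*g + 13.8945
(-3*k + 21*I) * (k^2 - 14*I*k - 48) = -3*k^3 + 63*I*k^2 + 438*k - 1008*I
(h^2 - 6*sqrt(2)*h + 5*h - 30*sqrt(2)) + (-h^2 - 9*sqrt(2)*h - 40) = -15*sqrt(2)*h + 5*h - 30*sqrt(2) - 40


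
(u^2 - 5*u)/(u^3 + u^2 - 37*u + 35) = u/(u^2 + 6*u - 7)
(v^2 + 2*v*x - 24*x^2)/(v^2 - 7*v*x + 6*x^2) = (v^2 + 2*v*x - 24*x^2)/(v^2 - 7*v*x + 6*x^2)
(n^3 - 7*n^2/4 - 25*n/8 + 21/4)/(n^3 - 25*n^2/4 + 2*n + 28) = (n^2 - 7*n/2 + 3)/(n^2 - 8*n + 16)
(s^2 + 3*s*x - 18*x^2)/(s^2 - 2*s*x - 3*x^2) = (s + 6*x)/(s + x)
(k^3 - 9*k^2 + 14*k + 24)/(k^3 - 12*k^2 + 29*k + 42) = (k - 4)/(k - 7)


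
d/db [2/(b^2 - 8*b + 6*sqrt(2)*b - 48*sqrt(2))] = 4*(-b - 3*sqrt(2) + 4)/(b^2 - 8*b + 6*sqrt(2)*b - 48*sqrt(2))^2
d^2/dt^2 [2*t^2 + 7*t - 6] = 4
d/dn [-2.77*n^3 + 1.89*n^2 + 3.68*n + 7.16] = -8.31*n^2 + 3.78*n + 3.68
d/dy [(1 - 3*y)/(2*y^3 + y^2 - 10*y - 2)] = (-6*y^3 - 3*y^2 + 30*y + 2*(3*y - 1)*(3*y^2 + y - 5) + 6)/(2*y^3 + y^2 - 10*y - 2)^2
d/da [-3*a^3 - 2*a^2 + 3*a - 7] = -9*a^2 - 4*a + 3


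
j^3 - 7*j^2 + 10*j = j*(j - 5)*(j - 2)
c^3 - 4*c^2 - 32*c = c*(c - 8)*(c + 4)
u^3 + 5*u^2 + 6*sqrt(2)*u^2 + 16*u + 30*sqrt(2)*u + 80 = (u + 5)*(u + 2*sqrt(2))*(u + 4*sqrt(2))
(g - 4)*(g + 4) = g^2 - 16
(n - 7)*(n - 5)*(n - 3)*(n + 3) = n^4 - 12*n^3 + 26*n^2 + 108*n - 315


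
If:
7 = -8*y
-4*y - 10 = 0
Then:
No Solution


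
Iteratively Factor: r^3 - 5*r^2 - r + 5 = (r - 1)*(r^2 - 4*r - 5) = (r - 1)*(r + 1)*(r - 5)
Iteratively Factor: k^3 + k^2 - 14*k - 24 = (k + 2)*(k^2 - k - 12) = (k + 2)*(k + 3)*(k - 4)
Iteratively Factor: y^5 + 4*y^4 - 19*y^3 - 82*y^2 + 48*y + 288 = (y - 4)*(y^4 + 8*y^3 + 13*y^2 - 30*y - 72) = (y - 4)*(y + 3)*(y^3 + 5*y^2 - 2*y - 24) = (y - 4)*(y - 2)*(y + 3)*(y^2 + 7*y + 12) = (y - 4)*(y - 2)*(y + 3)*(y + 4)*(y + 3)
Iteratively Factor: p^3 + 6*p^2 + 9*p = (p)*(p^2 + 6*p + 9) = p*(p + 3)*(p + 3)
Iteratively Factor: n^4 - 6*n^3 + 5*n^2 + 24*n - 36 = (n - 3)*(n^3 - 3*n^2 - 4*n + 12) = (n - 3)*(n + 2)*(n^2 - 5*n + 6) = (n - 3)^2*(n + 2)*(n - 2)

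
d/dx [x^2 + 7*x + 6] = 2*x + 7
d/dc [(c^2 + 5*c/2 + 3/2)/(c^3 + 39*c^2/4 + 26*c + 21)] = 2*(-8*c^4 - 40*c^3 - 23*c^2 + 102*c + 108)/(16*c^6 + 312*c^5 + 2353*c^4 + 8784*c^3 + 17368*c^2 + 17472*c + 7056)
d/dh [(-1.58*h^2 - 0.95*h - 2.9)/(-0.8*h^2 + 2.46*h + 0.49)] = (-4.6468*h^2 - 6.1884*h + 6.6685)/(0.64*h^4 - 3.936*h^3 + 5.2676*h^2 + 2.4108*h + 0.2401)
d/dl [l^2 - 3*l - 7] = 2*l - 3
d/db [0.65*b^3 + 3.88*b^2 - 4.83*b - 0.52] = 1.95*b^2 + 7.76*b - 4.83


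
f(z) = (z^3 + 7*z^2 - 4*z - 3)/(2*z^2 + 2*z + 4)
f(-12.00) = -2.52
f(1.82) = 1.33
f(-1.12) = 2.07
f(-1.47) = 2.76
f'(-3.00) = 0.57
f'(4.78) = 0.73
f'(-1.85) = -0.42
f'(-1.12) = -2.52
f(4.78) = 4.17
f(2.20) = 1.81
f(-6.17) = 0.79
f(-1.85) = 3.08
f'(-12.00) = 0.54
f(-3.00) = 2.81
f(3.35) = 3.01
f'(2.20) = 1.20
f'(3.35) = 0.91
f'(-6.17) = 0.61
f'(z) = (-4*z - 2)*(z^3 + 7*z^2 - 4*z - 3)/(2*z^2 + 2*z + 4)^2 + (3*z^2 + 14*z - 4)/(2*z^2 + 2*z + 4) = (z^4 + 2*z^3 + 17*z^2 + 34*z - 5)/(2*(z^4 + 2*z^3 + 5*z^2 + 4*z + 4))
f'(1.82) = 1.34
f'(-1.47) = -1.38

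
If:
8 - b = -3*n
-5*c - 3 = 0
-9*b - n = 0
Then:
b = 2/7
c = -3/5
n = -18/7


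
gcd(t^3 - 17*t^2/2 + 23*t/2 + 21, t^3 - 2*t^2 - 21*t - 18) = t^2 - 5*t - 6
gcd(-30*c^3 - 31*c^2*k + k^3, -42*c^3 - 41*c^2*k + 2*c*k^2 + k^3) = 6*c^2 + 5*c*k - k^2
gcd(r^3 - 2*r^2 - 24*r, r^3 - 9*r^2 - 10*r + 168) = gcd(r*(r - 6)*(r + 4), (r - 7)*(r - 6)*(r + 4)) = r^2 - 2*r - 24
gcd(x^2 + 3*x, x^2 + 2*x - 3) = x + 3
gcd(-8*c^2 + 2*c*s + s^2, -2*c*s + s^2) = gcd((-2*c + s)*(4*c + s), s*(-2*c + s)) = -2*c + s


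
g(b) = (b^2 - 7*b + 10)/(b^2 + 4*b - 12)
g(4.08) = -0.09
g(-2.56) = -2.20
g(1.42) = -0.48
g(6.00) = 0.08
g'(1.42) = 0.20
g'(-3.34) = 1.55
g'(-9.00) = 1.22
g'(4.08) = 0.11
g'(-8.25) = 2.17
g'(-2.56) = 0.93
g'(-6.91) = 13.28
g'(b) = (-2*b - 4)*(b^2 - 7*b + 10)/(b^2 + 4*b - 12)^2 + (2*b - 7)/(b^2 + 4*b - 12) = 11/(b^2 + 12*b + 36)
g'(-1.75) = 0.61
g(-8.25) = 5.89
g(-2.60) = -2.24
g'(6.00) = 0.08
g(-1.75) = -1.59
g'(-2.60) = 0.95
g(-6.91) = 13.09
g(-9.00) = 4.67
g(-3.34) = -3.14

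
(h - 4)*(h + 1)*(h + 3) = h^3 - 13*h - 12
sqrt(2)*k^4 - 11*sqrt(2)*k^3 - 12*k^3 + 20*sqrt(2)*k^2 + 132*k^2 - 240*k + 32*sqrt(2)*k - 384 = (k - 8)*(k - 4)*(k - 6*sqrt(2))*(sqrt(2)*k + sqrt(2))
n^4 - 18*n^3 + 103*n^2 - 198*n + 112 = (n - 8)*(n - 7)*(n - 2)*(n - 1)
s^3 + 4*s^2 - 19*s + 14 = (s - 2)*(s - 1)*(s + 7)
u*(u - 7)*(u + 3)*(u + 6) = u^4 + 2*u^3 - 45*u^2 - 126*u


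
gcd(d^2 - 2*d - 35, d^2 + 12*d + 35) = d + 5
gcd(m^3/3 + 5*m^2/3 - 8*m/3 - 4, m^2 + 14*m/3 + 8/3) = 1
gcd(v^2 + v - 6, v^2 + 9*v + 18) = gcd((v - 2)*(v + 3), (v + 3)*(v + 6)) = v + 3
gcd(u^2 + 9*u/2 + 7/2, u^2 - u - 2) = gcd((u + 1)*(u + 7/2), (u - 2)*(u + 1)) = u + 1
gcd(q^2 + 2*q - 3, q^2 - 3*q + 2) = q - 1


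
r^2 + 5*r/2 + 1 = (r + 1/2)*(r + 2)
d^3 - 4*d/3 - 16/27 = (d - 4/3)*(d + 2/3)^2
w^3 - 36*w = w*(w - 6)*(w + 6)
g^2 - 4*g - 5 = (g - 5)*(g + 1)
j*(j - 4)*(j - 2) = j^3 - 6*j^2 + 8*j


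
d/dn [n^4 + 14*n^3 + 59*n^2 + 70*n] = 4*n^3 + 42*n^2 + 118*n + 70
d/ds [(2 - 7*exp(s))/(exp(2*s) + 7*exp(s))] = (7*exp(2*s) - 4*exp(s) - 14)*exp(-s)/(exp(2*s) + 14*exp(s) + 49)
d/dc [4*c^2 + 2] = 8*c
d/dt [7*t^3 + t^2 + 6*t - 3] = 21*t^2 + 2*t + 6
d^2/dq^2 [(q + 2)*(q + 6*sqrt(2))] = 2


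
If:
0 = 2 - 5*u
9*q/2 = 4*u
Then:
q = 16/45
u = 2/5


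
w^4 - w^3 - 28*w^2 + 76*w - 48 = (w - 4)*(w - 2)*(w - 1)*(w + 6)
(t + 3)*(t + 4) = t^2 + 7*t + 12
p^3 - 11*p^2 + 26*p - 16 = (p - 8)*(p - 2)*(p - 1)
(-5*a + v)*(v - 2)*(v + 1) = -5*a*v^2 + 5*a*v + 10*a + v^3 - v^2 - 2*v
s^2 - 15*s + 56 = (s - 8)*(s - 7)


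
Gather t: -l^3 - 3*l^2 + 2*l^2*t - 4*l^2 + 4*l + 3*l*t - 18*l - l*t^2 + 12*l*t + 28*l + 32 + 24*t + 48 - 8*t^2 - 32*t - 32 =-l^3 - 7*l^2 + 14*l + t^2*(-l - 8) + t*(2*l^2 + 15*l - 8) + 48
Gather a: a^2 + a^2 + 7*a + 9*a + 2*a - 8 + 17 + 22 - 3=2*a^2 + 18*a + 28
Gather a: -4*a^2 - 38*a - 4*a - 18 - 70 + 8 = -4*a^2 - 42*a - 80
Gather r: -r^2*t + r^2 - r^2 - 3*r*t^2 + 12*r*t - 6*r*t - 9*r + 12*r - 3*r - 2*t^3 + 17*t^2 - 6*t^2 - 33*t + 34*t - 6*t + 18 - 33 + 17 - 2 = -r^2*t + r*(-3*t^2 + 6*t) - 2*t^3 + 11*t^2 - 5*t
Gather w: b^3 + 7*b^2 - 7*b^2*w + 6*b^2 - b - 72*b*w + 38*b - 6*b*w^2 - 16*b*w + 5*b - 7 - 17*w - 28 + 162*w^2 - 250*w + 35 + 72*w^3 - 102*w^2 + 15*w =b^3 + 13*b^2 + 42*b + 72*w^3 + w^2*(60 - 6*b) + w*(-7*b^2 - 88*b - 252)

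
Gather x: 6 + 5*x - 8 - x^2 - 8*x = -x^2 - 3*x - 2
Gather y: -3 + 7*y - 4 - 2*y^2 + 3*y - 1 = -2*y^2 + 10*y - 8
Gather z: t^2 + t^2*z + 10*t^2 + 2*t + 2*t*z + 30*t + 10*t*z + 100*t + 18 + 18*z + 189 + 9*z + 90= 11*t^2 + 132*t + z*(t^2 + 12*t + 27) + 297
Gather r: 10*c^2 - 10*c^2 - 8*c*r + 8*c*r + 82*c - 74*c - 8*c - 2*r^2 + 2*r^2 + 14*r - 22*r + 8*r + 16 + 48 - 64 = 0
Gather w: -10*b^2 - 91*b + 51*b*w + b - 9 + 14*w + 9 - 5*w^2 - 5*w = -10*b^2 - 90*b - 5*w^2 + w*(51*b + 9)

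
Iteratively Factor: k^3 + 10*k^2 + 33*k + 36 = (k + 4)*(k^2 + 6*k + 9) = (k + 3)*(k + 4)*(k + 3)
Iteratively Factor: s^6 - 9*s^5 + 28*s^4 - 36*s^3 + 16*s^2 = (s)*(s^5 - 9*s^4 + 28*s^3 - 36*s^2 + 16*s) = s*(s - 2)*(s^4 - 7*s^3 + 14*s^2 - 8*s) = s*(s - 4)*(s - 2)*(s^3 - 3*s^2 + 2*s) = s^2*(s - 4)*(s - 2)*(s^2 - 3*s + 2) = s^2*(s - 4)*(s - 2)^2*(s - 1)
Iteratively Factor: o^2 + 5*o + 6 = (o + 3)*(o + 2)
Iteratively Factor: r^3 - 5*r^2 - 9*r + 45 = (r - 3)*(r^2 - 2*r - 15) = (r - 3)*(r + 3)*(r - 5)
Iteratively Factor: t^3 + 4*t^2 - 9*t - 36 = (t - 3)*(t^2 + 7*t + 12) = (t - 3)*(t + 4)*(t + 3)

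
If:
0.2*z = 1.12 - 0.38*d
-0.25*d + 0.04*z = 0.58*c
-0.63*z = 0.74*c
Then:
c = -0.94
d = 2.36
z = 1.11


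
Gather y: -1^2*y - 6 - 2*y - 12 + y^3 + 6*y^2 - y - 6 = y^3 + 6*y^2 - 4*y - 24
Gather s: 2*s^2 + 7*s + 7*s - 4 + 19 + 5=2*s^2 + 14*s + 20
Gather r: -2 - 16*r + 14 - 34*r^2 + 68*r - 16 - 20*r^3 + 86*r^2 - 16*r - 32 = -20*r^3 + 52*r^2 + 36*r - 36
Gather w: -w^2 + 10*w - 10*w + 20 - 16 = 4 - w^2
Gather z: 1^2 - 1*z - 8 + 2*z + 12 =z + 5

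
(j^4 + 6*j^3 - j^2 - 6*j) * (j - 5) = j^5 + j^4 - 31*j^3 - j^2 + 30*j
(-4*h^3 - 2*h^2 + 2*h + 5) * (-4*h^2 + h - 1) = 16*h^5 + 4*h^4 - 6*h^3 - 16*h^2 + 3*h - 5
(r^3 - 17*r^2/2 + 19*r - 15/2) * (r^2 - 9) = r^5 - 17*r^4/2 + 10*r^3 + 69*r^2 - 171*r + 135/2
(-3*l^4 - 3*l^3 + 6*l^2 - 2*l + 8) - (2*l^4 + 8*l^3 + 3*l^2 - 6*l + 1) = -5*l^4 - 11*l^3 + 3*l^2 + 4*l + 7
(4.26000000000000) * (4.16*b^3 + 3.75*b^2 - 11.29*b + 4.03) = 17.7216*b^3 + 15.975*b^2 - 48.0954*b + 17.1678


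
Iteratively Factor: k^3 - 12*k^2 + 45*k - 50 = (k - 2)*(k^2 - 10*k + 25) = (k - 5)*(k - 2)*(k - 5)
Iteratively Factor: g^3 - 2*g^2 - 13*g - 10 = (g + 2)*(g^2 - 4*g - 5) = (g - 5)*(g + 2)*(g + 1)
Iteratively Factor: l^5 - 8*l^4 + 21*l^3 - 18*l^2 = (l - 2)*(l^4 - 6*l^3 + 9*l^2) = l*(l - 2)*(l^3 - 6*l^2 + 9*l) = l*(l - 3)*(l - 2)*(l^2 - 3*l) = l^2*(l - 3)*(l - 2)*(l - 3)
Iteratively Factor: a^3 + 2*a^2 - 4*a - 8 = (a - 2)*(a^2 + 4*a + 4) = (a - 2)*(a + 2)*(a + 2)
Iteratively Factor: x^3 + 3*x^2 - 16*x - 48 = (x + 4)*(x^2 - x - 12) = (x + 3)*(x + 4)*(x - 4)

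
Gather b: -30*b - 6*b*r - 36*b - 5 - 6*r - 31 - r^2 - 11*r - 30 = b*(-6*r - 66) - r^2 - 17*r - 66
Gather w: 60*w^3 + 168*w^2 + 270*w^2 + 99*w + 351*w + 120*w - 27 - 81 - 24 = 60*w^3 + 438*w^2 + 570*w - 132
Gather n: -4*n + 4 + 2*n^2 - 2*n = 2*n^2 - 6*n + 4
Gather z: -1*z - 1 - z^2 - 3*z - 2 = -z^2 - 4*z - 3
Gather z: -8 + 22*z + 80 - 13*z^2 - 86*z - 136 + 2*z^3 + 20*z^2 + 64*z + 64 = 2*z^3 + 7*z^2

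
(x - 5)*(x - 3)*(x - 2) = x^3 - 10*x^2 + 31*x - 30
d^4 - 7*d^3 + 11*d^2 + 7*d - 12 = (d - 4)*(d - 3)*(d - 1)*(d + 1)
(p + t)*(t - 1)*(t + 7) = p*t^2 + 6*p*t - 7*p + t^3 + 6*t^2 - 7*t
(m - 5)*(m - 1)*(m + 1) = m^3 - 5*m^2 - m + 5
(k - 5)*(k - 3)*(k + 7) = k^3 - k^2 - 41*k + 105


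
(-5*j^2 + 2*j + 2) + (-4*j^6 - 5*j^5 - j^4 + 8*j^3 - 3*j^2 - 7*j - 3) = -4*j^6 - 5*j^5 - j^4 + 8*j^3 - 8*j^2 - 5*j - 1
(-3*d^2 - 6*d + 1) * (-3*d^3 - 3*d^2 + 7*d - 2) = 9*d^5 + 27*d^4 - 6*d^3 - 39*d^2 + 19*d - 2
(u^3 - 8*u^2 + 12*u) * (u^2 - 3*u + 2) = u^5 - 11*u^4 + 38*u^3 - 52*u^2 + 24*u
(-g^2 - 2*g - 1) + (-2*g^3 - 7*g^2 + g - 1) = -2*g^3 - 8*g^2 - g - 2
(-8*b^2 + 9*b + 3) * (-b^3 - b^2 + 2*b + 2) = 8*b^5 - b^4 - 28*b^3 - b^2 + 24*b + 6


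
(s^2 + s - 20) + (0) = s^2 + s - 20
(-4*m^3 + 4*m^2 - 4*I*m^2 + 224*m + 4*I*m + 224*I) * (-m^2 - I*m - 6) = 4*m^5 - 4*m^4 + 8*I*m^4 - 204*m^3 - 8*I*m^3 - 20*m^2 - 424*I*m^2 - 1120*m - 24*I*m - 1344*I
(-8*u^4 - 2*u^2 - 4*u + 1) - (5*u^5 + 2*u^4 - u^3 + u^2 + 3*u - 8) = -5*u^5 - 10*u^4 + u^3 - 3*u^2 - 7*u + 9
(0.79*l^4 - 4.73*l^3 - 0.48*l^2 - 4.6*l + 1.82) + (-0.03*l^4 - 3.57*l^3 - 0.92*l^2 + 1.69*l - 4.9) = 0.76*l^4 - 8.3*l^3 - 1.4*l^2 - 2.91*l - 3.08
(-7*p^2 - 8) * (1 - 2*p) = 14*p^3 - 7*p^2 + 16*p - 8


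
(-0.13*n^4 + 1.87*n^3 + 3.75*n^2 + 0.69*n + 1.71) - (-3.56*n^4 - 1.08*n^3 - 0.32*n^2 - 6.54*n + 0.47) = 3.43*n^4 + 2.95*n^3 + 4.07*n^2 + 7.23*n + 1.24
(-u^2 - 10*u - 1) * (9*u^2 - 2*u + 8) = -9*u^4 - 88*u^3 + 3*u^2 - 78*u - 8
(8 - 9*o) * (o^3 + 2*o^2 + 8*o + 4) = -9*o^4 - 10*o^3 - 56*o^2 + 28*o + 32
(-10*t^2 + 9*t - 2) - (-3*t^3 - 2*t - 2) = 3*t^3 - 10*t^2 + 11*t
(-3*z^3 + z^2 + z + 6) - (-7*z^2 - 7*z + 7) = -3*z^3 + 8*z^2 + 8*z - 1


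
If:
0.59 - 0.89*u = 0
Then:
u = 0.66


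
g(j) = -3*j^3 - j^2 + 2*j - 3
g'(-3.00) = -73.00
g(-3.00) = 63.00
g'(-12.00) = -1270.00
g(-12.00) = 5013.00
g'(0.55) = -1.82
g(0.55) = -2.70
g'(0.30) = 0.59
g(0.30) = -2.57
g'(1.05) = -10.02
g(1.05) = -5.48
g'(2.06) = -40.31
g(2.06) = -29.35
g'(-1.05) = -5.82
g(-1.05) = -2.73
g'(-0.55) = 0.38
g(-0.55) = -3.90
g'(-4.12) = -142.53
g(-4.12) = 181.59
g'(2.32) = -51.08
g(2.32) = -41.20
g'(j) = -9*j^2 - 2*j + 2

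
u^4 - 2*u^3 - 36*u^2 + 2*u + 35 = (u - 7)*(u - 1)*(u + 1)*(u + 5)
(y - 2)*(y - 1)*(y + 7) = y^3 + 4*y^2 - 19*y + 14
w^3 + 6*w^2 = w^2*(w + 6)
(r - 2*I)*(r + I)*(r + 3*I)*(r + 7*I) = r^4 + 9*I*r^3 - 9*r^2 + 41*I*r - 42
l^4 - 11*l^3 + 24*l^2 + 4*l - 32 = (l - 8)*(l - 2)^2*(l + 1)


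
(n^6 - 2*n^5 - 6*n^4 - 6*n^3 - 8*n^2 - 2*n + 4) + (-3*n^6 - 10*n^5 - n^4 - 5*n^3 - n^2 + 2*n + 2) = -2*n^6 - 12*n^5 - 7*n^4 - 11*n^3 - 9*n^2 + 6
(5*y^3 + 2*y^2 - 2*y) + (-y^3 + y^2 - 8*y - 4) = 4*y^3 + 3*y^2 - 10*y - 4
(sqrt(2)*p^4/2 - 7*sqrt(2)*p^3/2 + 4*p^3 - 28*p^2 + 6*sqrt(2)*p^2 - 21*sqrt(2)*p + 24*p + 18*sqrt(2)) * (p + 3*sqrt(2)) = sqrt(2)*p^5/2 - 7*sqrt(2)*p^4/2 + 7*p^4 - 49*p^3 + 18*sqrt(2)*p^3 - 105*sqrt(2)*p^2 + 60*p^2 - 126*p + 90*sqrt(2)*p + 108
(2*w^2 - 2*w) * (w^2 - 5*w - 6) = 2*w^4 - 12*w^3 - 2*w^2 + 12*w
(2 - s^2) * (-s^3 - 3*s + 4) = s^5 + s^3 - 4*s^2 - 6*s + 8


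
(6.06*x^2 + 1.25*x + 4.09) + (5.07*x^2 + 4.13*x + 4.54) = 11.13*x^2 + 5.38*x + 8.63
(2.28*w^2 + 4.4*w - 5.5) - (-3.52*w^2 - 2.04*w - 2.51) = 5.8*w^2 + 6.44*w - 2.99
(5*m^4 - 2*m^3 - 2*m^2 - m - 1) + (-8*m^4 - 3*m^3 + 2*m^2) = -3*m^4 - 5*m^3 - m - 1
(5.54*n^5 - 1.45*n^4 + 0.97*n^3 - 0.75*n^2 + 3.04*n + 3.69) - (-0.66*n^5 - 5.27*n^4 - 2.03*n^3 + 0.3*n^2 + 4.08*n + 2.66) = 6.2*n^5 + 3.82*n^4 + 3.0*n^3 - 1.05*n^2 - 1.04*n + 1.03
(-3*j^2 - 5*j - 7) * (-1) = 3*j^2 + 5*j + 7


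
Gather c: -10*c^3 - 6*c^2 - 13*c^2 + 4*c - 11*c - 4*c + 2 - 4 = -10*c^3 - 19*c^2 - 11*c - 2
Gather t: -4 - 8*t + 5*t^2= 5*t^2 - 8*t - 4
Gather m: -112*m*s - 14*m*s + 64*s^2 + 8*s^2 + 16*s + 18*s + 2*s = -126*m*s + 72*s^2 + 36*s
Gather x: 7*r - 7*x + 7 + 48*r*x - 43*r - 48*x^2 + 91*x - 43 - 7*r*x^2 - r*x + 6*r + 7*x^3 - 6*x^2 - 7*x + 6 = -30*r + 7*x^3 + x^2*(-7*r - 54) + x*(47*r + 77) - 30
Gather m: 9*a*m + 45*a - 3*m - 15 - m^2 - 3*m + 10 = 45*a - m^2 + m*(9*a - 6) - 5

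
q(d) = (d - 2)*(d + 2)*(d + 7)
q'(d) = (d - 2)*(d + 2) + (d - 2)*(d + 7) + (d + 2)*(d + 7)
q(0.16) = -28.46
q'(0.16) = -1.68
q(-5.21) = 41.43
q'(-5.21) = 4.49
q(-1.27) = -13.68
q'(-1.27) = -16.94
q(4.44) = 179.76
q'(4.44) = 117.30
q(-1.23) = -14.35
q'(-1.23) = -16.68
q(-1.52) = -9.26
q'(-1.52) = -18.35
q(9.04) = 1246.65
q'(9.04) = 367.72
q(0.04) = -28.15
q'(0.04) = -3.44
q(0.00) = -28.00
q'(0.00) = -4.00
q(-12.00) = -700.00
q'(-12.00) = 260.00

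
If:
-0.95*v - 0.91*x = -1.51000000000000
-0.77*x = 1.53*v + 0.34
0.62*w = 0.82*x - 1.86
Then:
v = -2.23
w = 2.27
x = 3.99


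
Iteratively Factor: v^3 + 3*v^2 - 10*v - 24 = (v + 2)*(v^2 + v - 12) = (v - 3)*(v + 2)*(v + 4)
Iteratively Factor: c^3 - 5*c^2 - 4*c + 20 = (c - 2)*(c^2 - 3*c - 10) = (c - 5)*(c - 2)*(c + 2)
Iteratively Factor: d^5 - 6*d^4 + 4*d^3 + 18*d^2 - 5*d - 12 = (d - 4)*(d^4 - 2*d^3 - 4*d^2 + 2*d + 3) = (d - 4)*(d + 1)*(d^3 - 3*d^2 - d + 3) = (d - 4)*(d - 3)*(d + 1)*(d^2 - 1) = (d - 4)*(d - 3)*(d + 1)^2*(d - 1)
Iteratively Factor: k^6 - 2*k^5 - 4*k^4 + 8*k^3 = (k)*(k^5 - 2*k^4 - 4*k^3 + 8*k^2) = k^2*(k^4 - 2*k^3 - 4*k^2 + 8*k) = k^2*(k + 2)*(k^3 - 4*k^2 + 4*k) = k^3*(k + 2)*(k^2 - 4*k + 4) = k^3*(k - 2)*(k + 2)*(k - 2)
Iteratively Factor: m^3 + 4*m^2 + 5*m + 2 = (m + 1)*(m^2 + 3*m + 2) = (m + 1)*(m + 2)*(m + 1)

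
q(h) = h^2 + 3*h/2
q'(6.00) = 13.50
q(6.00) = 45.00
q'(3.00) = 7.50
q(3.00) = 13.50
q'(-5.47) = -9.44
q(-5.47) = 21.72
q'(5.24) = 11.98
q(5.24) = 35.32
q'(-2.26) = -3.02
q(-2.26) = 1.72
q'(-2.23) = -2.96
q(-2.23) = 1.63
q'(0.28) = 2.06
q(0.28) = 0.50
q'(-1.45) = -1.40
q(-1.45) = -0.07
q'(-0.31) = 0.88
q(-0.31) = -0.37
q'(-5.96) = -10.42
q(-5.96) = 26.58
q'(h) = 2*h + 3/2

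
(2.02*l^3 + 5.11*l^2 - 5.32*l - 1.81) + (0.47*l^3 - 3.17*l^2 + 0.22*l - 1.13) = 2.49*l^3 + 1.94*l^2 - 5.1*l - 2.94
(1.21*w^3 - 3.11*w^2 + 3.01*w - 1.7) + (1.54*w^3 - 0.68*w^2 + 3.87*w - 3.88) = 2.75*w^3 - 3.79*w^2 + 6.88*w - 5.58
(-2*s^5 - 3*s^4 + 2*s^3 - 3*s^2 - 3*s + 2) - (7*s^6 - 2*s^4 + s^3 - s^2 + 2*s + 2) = -7*s^6 - 2*s^5 - s^4 + s^3 - 2*s^2 - 5*s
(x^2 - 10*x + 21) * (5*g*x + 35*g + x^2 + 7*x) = 5*g*x^3 - 15*g*x^2 - 245*g*x + 735*g + x^4 - 3*x^3 - 49*x^2 + 147*x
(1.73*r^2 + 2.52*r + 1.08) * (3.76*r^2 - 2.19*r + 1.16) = 6.5048*r^4 + 5.6865*r^3 + 0.548800000000001*r^2 + 0.558*r + 1.2528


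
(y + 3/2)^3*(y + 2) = y^4 + 13*y^3/2 + 63*y^2/4 + 135*y/8 + 27/4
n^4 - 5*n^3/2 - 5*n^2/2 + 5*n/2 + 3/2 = (n - 3)*(n - 1)*(n + 1/2)*(n + 1)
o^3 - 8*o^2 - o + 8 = (o - 8)*(o - 1)*(o + 1)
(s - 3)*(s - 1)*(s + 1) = s^3 - 3*s^2 - s + 3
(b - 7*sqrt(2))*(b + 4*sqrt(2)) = b^2 - 3*sqrt(2)*b - 56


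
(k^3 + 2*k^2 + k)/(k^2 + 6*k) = (k^2 + 2*k + 1)/(k + 6)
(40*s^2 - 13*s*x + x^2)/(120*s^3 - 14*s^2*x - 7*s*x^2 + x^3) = (-8*s + x)/(-24*s^2 - 2*s*x + x^2)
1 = 1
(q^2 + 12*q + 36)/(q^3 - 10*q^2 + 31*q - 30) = (q^2 + 12*q + 36)/(q^3 - 10*q^2 + 31*q - 30)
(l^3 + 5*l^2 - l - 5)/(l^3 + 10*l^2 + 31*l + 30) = (l^2 - 1)/(l^2 + 5*l + 6)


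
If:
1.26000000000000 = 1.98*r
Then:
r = 0.64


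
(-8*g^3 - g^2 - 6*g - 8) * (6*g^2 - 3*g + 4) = -48*g^5 + 18*g^4 - 65*g^3 - 34*g^2 - 32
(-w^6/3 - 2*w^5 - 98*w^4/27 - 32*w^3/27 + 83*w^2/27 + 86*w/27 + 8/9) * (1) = -w^6/3 - 2*w^5 - 98*w^4/27 - 32*w^3/27 + 83*w^2/27 + 86*w/27 + 8/9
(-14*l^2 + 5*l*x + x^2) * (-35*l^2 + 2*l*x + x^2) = 490*l^4 - 203*l^3*x - 39*l^2*x^2 + 7*l*x^3 + x^4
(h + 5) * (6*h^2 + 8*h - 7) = 6*h^3 + 38*h^2 + 33*h - 35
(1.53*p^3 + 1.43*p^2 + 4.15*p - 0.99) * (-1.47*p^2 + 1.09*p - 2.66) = -2.2491*p^5 - 0.4344*p^4 - 8.6116*p^3 + 2.175*p^2 - 12.1181*p + 2.6334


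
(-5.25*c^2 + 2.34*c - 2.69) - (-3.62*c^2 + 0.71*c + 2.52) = -1.63*c^2 + 1.63*c - 5.21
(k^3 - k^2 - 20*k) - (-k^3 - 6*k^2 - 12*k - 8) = 2*k^3 + 5*k^2 - 8*k + 8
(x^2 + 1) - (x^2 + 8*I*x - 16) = -8*I*x + 17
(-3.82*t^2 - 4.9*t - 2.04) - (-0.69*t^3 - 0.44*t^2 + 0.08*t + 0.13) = 0.69*t^3 - 3.38*t^2 - 4.98*t - 2.17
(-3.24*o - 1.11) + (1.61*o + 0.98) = -1.63*o - 0.13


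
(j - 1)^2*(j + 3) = j^3 + j^2 - 5*j + 3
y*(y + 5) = y^2 + 5*y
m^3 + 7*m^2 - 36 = (m - 2)*(m + 3)*(m + 6)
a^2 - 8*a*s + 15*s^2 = (a - 5*s)*(a - 3*s)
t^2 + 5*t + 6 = (t + 2)*(t + 3)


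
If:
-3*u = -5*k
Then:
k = 3*u/5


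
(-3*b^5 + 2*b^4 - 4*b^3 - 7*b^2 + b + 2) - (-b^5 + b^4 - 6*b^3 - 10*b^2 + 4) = -2*b^5 + b^4 + 2*b^3 + 3*b^2 + b - 2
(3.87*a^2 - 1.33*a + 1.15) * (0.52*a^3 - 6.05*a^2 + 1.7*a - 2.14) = 2.0124*a^5 - 24.1051*a^4 + 15.2235*a^3 - 17.5003*a^2 + 4.8012*a - 2.461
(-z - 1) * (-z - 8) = z^2 + 9*z + 8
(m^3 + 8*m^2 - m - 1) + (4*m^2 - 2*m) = m^3 + 12*m^2 - 3*m - 1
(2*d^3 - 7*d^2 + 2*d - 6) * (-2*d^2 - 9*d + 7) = -4*d^5 - 4*d^4 + 73*d^3 - 55*d^2 + 68*d - 42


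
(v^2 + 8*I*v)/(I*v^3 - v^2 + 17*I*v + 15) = v*(v + 8*I)/(I*v^3 - v^2 + 17*I*v + 15)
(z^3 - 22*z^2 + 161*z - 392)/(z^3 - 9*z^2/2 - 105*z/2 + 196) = 2*(z^2 - 14*z + 49)/(2*z^2 + 7*z - 49)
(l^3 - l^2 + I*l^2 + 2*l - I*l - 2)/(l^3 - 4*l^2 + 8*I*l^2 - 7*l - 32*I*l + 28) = (l^3 + l^2*(-1 + I) + l*(2 - I) - 2)/(l^3 + l^2*(-4 + 8*I) + l*(-7 - 32*I) + 28)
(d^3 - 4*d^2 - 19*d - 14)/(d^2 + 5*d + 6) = (d^2 - 6*d - 7)/(d + 3)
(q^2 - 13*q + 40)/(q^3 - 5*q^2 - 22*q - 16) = (q - 5)/(q^2 + 3*q + 2)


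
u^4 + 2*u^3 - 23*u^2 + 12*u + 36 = (u - 3)*(u - 2)*(u + 1)*(u + 6)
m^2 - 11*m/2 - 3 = (m - 6)*(m + 1/2)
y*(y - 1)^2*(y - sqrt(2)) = y^4 - 2*y^3 - sqrt(2)*y^3 + y^2 + 2*sqrt(2)*y^2 - sqrt(2)*y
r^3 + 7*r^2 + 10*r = r*(r + 2)*(r + 5)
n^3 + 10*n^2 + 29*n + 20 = (n + 1)*(n + 4)*(n + 5)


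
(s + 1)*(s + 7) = s^2 + 8*s + 7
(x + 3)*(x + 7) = x^2 + 10*x + 21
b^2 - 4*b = b*(b - 4)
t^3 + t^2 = t^2*(t + 1)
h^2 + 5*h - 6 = (h - 1)*(h + 6)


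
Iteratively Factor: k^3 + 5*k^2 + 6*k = (k + 3)*(k^2 + 2*k) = k*(k + 3)*(k + 2)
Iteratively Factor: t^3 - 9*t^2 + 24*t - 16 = (t - 4)*(t^2 - 5*t + 4) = (t - 4)*(t - 1)*(t - 4)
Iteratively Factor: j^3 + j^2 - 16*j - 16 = (j + 1)*(j^2 - 16) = (j - 4)*(j + 1)*(j + 4)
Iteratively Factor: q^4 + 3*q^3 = (q)*(q^3 + 3*q^2) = q^2*(q^2 + 3*q) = q^3*(q + 3)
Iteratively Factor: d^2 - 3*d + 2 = (d - 2)*(d - 1)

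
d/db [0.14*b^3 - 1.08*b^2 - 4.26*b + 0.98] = 0.42*b^2 - 2.16*b - 4.26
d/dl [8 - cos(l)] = sin(l)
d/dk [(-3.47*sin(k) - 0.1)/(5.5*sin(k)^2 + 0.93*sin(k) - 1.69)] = (19.085*sin(k)^2 + 1.1*sin(k) + 5.9573)*cos(k)/(30.25*sin(k)^4 + 10.23*sin(k)^3 - 17.7251*sin(k)^2 - 3.1434*sin(k) + 2.8561)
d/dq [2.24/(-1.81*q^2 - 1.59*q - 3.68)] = (8.1088*q + 3.5616)/(1.81*q^2 + 1.59*q + 3.68)^2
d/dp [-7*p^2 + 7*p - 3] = 7 - 14*p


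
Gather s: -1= -1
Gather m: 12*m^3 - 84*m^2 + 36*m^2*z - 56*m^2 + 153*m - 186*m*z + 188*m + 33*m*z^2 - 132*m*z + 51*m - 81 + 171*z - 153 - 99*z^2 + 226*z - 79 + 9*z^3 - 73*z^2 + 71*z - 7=12*m^3 + m^2*(36*z - 140) + m*(33*z^2 - 318*z + 392) + 9*z^3 - 172*z^2 + 468*z - 320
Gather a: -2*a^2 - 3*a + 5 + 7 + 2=-2*a^2 - 3*a + 14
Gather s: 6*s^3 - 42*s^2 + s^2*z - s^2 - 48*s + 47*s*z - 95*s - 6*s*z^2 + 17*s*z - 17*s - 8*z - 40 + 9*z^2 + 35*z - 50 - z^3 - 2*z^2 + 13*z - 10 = 6*s^3 + s^2*(z - 43) + s*(-6*z^2 + 64*z - 160) - z^3 + 7*z^2 + 40*z - 100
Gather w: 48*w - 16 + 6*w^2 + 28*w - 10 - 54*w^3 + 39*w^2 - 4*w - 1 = -54*w^3 + 45*w^2 + 72*w - 27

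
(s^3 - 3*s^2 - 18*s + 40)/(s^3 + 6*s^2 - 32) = (s - 5)/(s + 4)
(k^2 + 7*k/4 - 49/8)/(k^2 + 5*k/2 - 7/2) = (k - 7/4)/(k - 1)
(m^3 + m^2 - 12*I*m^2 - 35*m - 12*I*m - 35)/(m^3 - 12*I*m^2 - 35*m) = (m + 1)/m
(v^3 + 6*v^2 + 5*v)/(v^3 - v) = (v + 5)/(v - 1)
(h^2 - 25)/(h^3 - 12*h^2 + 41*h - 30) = (h + 5)/(h^2 - 7*h + 6)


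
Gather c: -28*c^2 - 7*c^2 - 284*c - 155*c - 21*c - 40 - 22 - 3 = -35*c^2 - 460*c - 65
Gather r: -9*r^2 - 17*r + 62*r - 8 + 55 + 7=-9*r^2 + 45*r + 54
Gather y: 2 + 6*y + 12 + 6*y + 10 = 12*y + 24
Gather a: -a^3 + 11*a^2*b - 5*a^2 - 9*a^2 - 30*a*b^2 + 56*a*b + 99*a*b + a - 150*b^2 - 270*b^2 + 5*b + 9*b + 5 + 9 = -a^3 + a^2*(11*b - 14) + a*(-30*b^2 + 155*b + 1) - 420*b^2 + 14*b + 14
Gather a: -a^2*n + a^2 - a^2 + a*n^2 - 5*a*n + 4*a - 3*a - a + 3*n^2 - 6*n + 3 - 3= -a^2*n + a*(n^2 - 5*n) + 3*n^2 - 6*n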